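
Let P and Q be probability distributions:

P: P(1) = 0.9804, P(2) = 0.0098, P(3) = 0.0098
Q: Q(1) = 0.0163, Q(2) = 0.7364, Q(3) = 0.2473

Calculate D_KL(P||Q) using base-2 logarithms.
5.6879 bits

D_KL(P||Q) = Σ P(x) log₂(P(x)/Q(x))

Computing term by term:
  P(1)·log₂(P(1)/Q(1)) = 0.9804·log₂(0.9804/0.0163) = 5.79458
  P(2)·log₂(P(2)/Q(2)) = 0.0098·log₂(0.0098/0.7364) = -0.06107
  P(3)·log₂(P(3)/Q(3)) = 0.0098·log₂(0.0098/0.2473) = -0.04564

D_KL(P||Q) = 5.79458 - 0.06107 - 0.04564 = 5.68787 ≈ 5.6879 bits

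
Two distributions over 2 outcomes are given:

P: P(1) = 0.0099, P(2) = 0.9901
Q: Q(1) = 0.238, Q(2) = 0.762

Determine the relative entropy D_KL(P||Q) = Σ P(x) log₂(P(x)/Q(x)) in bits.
0.3286 bits

D_KL(P||Q) = Σ P(x) log₂(P(x)/Q(x))

Computing term by term:
  P(1)·log₂(P(1)/Q(1)) = 0.0099·log₂(0.0099/0.238) = -0.04542
  P(2)·log₂(P(2)/Q(2)) = 0.9901·log₂(0.9901/0.762) = 0.37404

D_KL(P||Q) = -0.04542 + 0.37404 = 0.32862 ≈ 0.3286 bits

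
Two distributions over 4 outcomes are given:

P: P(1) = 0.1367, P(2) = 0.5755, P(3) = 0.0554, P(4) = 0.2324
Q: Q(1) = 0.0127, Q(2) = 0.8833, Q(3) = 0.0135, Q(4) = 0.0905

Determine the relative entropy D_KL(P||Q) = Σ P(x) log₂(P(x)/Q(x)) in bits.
0.5420 bits

D_KL(P||Q) = Σ P(x) log₂(P(x)/Q(x))

Computing term by term:
  P(1)·log₂(P(1)/Q(1)) = 0.1367·log₂(0.1367/0.0127) = 0.46862
  P(2)·log₂(P(2)/Q(2)) = 0.5755·log₂(0.5755/0.8833) = -0.35571
  P(3)·log₂(P(3)/Q(3)) = 0.0554·log₂(0.0554/0.0135) = 0.11285
  P(4)·log₂(P(4)/Q(4)) = 0.2324·log₂(0.2324/0.0905) = 0.31621

D_KL(P||Q) = 0.46862 - 0.35571 + 0.11285 + 0.31621 = 0.54197 ≈ 0.5420 bits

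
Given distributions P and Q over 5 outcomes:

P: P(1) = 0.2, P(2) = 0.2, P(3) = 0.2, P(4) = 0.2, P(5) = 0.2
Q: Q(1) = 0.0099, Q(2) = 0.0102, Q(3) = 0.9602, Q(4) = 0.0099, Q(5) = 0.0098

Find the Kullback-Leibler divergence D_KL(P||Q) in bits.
3.0108 bits

D_KL(P||Q) = Σ P(x) log₂(P(x)/Q(x))

Computing term by term:
  P(1)·log₂(P(1)/Q(1)) = 0.2·log₂(0.2/0.0099) = 0.86729
  P(2)·log₂(P(2)/Q(2)) = 0.2·log₂(0.2/0.0102) = 0.85867
  P(3)·log₂(P(3)/Q(3)) = 0.2·log₂(0.2/0.9602) = -0.45267
  P(4)·log₂(P(4)/Q(4)) = 0.2·log₂(0.2/0.0099) = 0.86729
  P(5)·log₂(P(5)/Q(5)) = 0.2·log₂(0.2/0.0098) = 0.87021

D_KL(P||Q) = 0.86729 + 0.85867 - 0.45267 + 0.86729 + 0.87021 = 3.01079 ≈ 3.0108 bits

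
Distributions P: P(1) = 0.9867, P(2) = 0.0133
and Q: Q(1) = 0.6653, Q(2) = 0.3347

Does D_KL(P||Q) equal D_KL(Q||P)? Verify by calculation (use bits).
D_KL(P||Q) = 0.4992 bits, D_KL(Q||P) = 1.1792 bits. No — D_KL(P||Q) ≠ D_KL(Q||P) for this pair.

D_KL(P||Q) = Σ P(x) log₂(P(x)/Q(x))

Computing term by term:
  P(1)·log₂(P(1)/Q(1)) = 0.9867·log₂(0.9867/0.6653) = 0.56104
  P(2)·log₂(P(2)/Q(2)) = 0.0133·log₂(0.0133/0.3347) = -0.06189

D_KL(P||Q) = 0.56104 - 0.06189 = 0.49915 ≈ 0.4992 bits

D_KL(Q||P) = Σ Q(x) log₂(Q(x)/P(x))

Computing term by term:
  Q(1)·log₂(Q(1)/P(1)) = 0.6653·log₂(0.6653/0.9867) = -0.37829
  Q(2)·log₂(Q(2)/P(2)) = 0.3347·log₂(0.3347/0.0133) = 1.55748

D_KL(Q||P) = -0.37829 + 1.55748 = 1.17919 ≈ 1.1792 bits

These are NOT equal (difference: 0.6800 bits). KL divergence is asymmetric: D_KL(P||Q) ≠ D_KL(Q||P) in general.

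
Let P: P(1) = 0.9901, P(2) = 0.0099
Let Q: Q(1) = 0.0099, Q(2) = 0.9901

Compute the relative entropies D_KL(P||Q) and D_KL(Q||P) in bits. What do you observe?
D_KL(P||Q) = 6.5125 bits, D_KL(Q||P) = 6.5125 bits. The two directions give the same value here, because Q is a self-inverse relabeling of P; in general KL divergence is asymmetric.

D_KL(P||Q) = Σ P(x) log₂(P(x)/Q(x))

Computing term by term:
  P(1)·log₂(P(1)/Q(1)) = 0.9901·log₂(0.9901/0.0099) = 6.57823
  P(2)·log₂(P(2)/Q(2)) = 0.0099·log₂(0.0099/0.9901) = -0.06578

D_KL(P||Q) = 6.57823 - 0.06578 = 6.51245 ≈ 6.5125 bits

D_KL(Q||P) = Σ Q(x) log₂(Q(x)/P(x))

Computing term by term:
  Q(1)·log₂(Q(1)/P(1)) = 0.0099·log₂(0.0099/0.9901) = -0.06578
  Q(2)·log₂(Q(2)/P(2)) = 0.9901·log₂(0.9901/0.0099) = 6.57823

D_KL(Q||P) = -0.06578 + 6.57823 = 6.51245 ≈ 6.5125 bits

These ARE equal here. Q is P with outcomes relabeled (Q(1) = P(2), Q(2) = P(1)) by a relabeling that is its own inverse, so the two sums contain exactly the same terms in a different order. This is a special case — KL divergence is not symmetric in general: D_KL(P||Q) ≠ D_KL(Q||P) for most P, Q.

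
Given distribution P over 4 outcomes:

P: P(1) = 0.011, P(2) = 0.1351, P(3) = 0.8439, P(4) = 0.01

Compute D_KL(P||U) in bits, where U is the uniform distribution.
1.2652 bits

U(i) = 1/4 for all i

D_KL(P||U) = Σ P(x) log₂(P(x) / (1/4))
           = Σ P(x) log₂(P(x)) + log₂(4)
           = log₂(4) - H(P)

H(P) = -Σ P(x) log₂(P(x)):
  -P(1)·log₂(P(1)) = -(0.011)·log₂(0.011) = 0.07157
  -P(2)·log₂(P(2)) = -(0.1351)·log₂(0.1351) = 0.39016
  -P(3)·log₂(P(3)) = -(0.8439)·log₂(0.8439) = 0.20663
  -P(4)·log₂(P(4)) = -(0.01)·log₂(0.01) = 0.06644
H(P) = 0.07157 + 0.39016 + 0.20663 + 0.06644 = 0.73480 bits

log₂(4) = 2.00000 bits

D_KL(P||U) = 2.00000 - 0.73480 = 1.26520 ≈ 1.2652 bits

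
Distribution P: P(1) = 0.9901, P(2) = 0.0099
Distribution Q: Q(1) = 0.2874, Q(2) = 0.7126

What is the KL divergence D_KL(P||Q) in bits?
1.7058 bits

D_KL(P||Q) = Σ P(x) log₂(P(x)/Q(x))

Computing term by term:
  P(1)·log₂(P(1)/Q(1)) = 0.9901·log₂(0.9901/0.2874) = 1.76685
  P(2)·log₂(P(2)/Q(2)) = 0.0099·log₂(0.0099/0.7126) = -0.06108

D_KL(P||Q) = 1.76685 - 0.06108 = 1.70577 ≈ 1.7058 bits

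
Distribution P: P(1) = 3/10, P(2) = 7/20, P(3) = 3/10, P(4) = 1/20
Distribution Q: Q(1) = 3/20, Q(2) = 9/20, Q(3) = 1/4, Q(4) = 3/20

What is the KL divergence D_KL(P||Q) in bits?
0.1728 bits

D_KL(P||Q) = Σ P(x) log₂(P(x)/Q(x))

Computing term by term:
  P(1)·log₂(P(1)/Q(1)) = (3/10)·log₂((3/10)/(3/20)) = 0.30000
  P(2)·log₂(P(2)/Q(2)) = (7/20)·log₂((7/20)/(9/20)) = -0.12690
  P(3)·log₂(P(3)/Q(3)) = (3/10)·log₂((3/10)/(1/4)) = 0.07891
  P(4)·log₂(P(4)/Q(4)) = (1/20)·log₂((1/20)/(3/20)) = -0.07925

D_KL(P||Q) = 0.30000 - 0.12690 + 0.07891 - 0.07925 = 0.17276 ≈ 0.1728 bits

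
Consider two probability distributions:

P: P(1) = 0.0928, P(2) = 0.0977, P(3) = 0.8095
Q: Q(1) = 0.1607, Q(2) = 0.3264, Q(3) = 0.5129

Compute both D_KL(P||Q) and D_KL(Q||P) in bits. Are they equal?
D_KL(P||Q) = 0.2894 bits, D_KL(Q||P) = 0.3576 bits. No, they are not equal.

D_KL(P||Q) = Σ P(x) log₂(P(x)/Q(x))

Computing term by term:
  P(1)·log₂(P(1)/Q(1)) = 0.0928·log₂(0.0928/0.1607) = -0.07351
  P(2)·log₂(P(2)/Q(2)) = 0.0977·log₂(0.0977/0.3264) = -0.17002
  P(3)·log₂(P(3)/Q(3)) = 0.8095·log₂(0.8095/0.5129) = 0.53294

D_KL(P||Q) = -0.07351 - 0.17002 + 0.53294 = 0.28941 ≈ 0.2894 bits

D_KL(Q||P) = Σ Q(x) log₂(Q(x)/P(x))

Computing term by term:
  Q(1)·log₂(Q(1)/P(1)) = 0.1607·log₂(0.1607/0.0928) = 0.12730
  Q(2)·log₂(Q(2)/P(2)) = 0.3264·log₂(0.3264/0.0977) = 0.56800
  Q(3)·log₂(Q(3)/P(3)) = 0.5129·log₂(0.5129/0.8095) = -0.33767

D_KL(Q||P) = 0.12730 + 0.56800 - 0.33767 = 0.35763 ≈ 0.3576 bits

These are NOT equal (difference: 0.0682 bits). KL divergence is asymmetric: D_KL(P||Q) ≠ D_KL(Q||P) in general.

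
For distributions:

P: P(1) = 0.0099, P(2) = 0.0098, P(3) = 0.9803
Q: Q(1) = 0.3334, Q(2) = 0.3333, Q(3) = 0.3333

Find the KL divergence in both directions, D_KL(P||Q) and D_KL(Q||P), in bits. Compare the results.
D_KL(P||Q) = 1.4257 bits, D_KL(Q||P) = 2.8686 bits. D_KL(Q||P) is larger than D_KL(P||Q) by 1.4429 bits; the two directions differ.

D_KL(P||Q) = Σ P(x) log₂(P(x)/Q(x))

Computing term by term:
  P(1)·log₂(P(1)/Q(1)) = 0.0099·log₂(0.0099/0.3334) = -0.05023
  P(2)·log₂(P(2)/Q(2)) = 0.0098·log₂(0.0098/0.3333) = -0.04986
  P(3)·log₂(P(3)/Q(3)) = 0.9803·log₂(0.9803/0.3333) = 1.52574

D_KL(P||Q) = -0.05023 - 0.04986 + 1.52574 = 1.42565 ≈ 1.4257 bits

D_KL(Q||P) = Σ Q(x) log₂(Q(x)/P(x))

Computing term by term:
  Q(1)·log₂(Q(1)/P(1)) = 0.3334·log₂(0.3334/0.0099) = 1.69157
  Q(2)·log₂(Q(2)/P(2)) = 0.3333·log₂(0.3333/0.0098) = 1.69580
  Q(3)·log₂(Q(3)/P(3)) = 0.3333·log₂(0.3333/0.9803) = -0.51875

D_KL(Q||P) = 1.69157 + 1.69580 - 0.51875 = 2.86862 ≈ 2.8686 bits

These are NOT equal (difference: 1.4429 bits). KL divergence is asymmetric: D_KL(P||Q) ≠ D_KL(Q||P) in general.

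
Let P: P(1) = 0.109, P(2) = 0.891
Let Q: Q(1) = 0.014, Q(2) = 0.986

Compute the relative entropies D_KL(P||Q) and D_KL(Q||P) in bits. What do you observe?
D_KL(P||Q) = 0.1925 bits, D_KL(Q||P) = 0.1027 bits. The two directions give different values (D_KL(P||Q) exceeds D_KL(Q||P) by 0.0898 bits): KL divergence is asymmetric.

D_KL(P||Q) = Σ P(x) log₂(P(x)/Q(x))

Computing term by term:
  P(1)·log₂(P(1)/Q(1)) = 0.109·log₂(0.109/0.014) = 0.32273
  P(2)·log₂(P(2)/Q(2)) = 0.891·log₂(0.891/0.986) = -0.13023

D_KL(P||Q) = 0.32273 - 0.13023 = 0.19250 ≈ 0.1925 bits

D_KL(Q||P) = Σ Q(x) log₂(Q(x)/P(x))

Computing term by term:
  Q(1)·log₂(Q(1)/P(1)) = 0.014·log₂(0.014/0.109) = -0.04145
  Q(2)·log₂(Q(2)/P(2)) = 0.986·log₂(0.986/0.891) = 0.14412

D_KL(Q||P) = -0.04145 + 0.14412 = 0.10267 ≈ 0.1027 bits

These are NOT equal (difference: 0.0898 bits). KL divergence is asymmetric: D_KL(P||Q) ≠ D_KL(Q||P) in general.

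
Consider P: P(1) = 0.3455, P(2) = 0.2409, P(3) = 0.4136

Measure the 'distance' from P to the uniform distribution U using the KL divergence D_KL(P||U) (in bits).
0.0337 bits

U(i) = 1/3 for all i

D_KL(P||U) = Σ P(x) log₂(P(x) / (1/3))
           = Σ P(x) log₂(P(x)) + log₂(3)
           = log₂(3) - H(P)

H(P) = -Σ P(x) log₂(P(x)):
  -P(1)·log₂(P(1)) = -(0.3455)·log₂(0.3455) = 0.52974
  -P(2)·log₂(P(2)) = -(0.2409)·log₂(0.2409) = 0.49469
  -P(3)·log₂(P(3)) = -(0.4136)·log₂(0.4136) = 0.52680
H(P) = 0.52974 + 0.49469 + 0.52680 = 1.55123 bits

log₂(3) = 1.58496 bits

D_KL(P||U) = 1.58496 - 1.55123 = 0.03373 ≈ 0.0337 bits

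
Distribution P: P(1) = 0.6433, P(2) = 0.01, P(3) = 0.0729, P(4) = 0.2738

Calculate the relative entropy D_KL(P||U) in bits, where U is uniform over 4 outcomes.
0.7371 bits

U(i) = 1/4 for all i

D_KL(P||U) = Σ P(x) log₂(P(x) / (1/4))
           = Σ P(x) log₂(P(x)) + log₂(4)
           = log₂(4) - H(P)

H(P) = -Σ P(x) log₂(P(x)):
  -P(1)·log₂(P(1)) = -(0.6433)·log₂(0.6433) = 0.40942
  -P(2)·log₂(P(2)) = -(0.01)·log₂(0.01) = 0.06644
  -P(3)·log₂(P(3)) = -(0.0729)·log₂(0.0729) = 0.27541
  -P(4)·log₂(P(4)) = -(0.2738)·log₂(0.2738) = 0.51168
H(P) = 0.40942 + 0.06644 + 0.27541 + 0.51168 = 1.26295 bits

log₂(4) = 2.00000 bits

D_KL(P||U) = 2.00000 - 1.26295 = 0.73705 ≈ 0.7371 bits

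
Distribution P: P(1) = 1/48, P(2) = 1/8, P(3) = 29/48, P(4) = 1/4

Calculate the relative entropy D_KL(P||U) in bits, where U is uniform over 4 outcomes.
0.5694 bits

U(i) = 1/4 for all i

D_KL(P||U) = Σ P(x) log₂(P(x) / (1/4))
           = Σ P(x) log₂(P(x)) + log₂(4)
           = log₂(4) - H(P)

H(P) = -Σ P(x) log₂(P(x)):
  -P(1)·log₂(P(1)) = -(1/48)·log₂(1/48) = 0.11635
  -P(2)·log₂(P(2)) = -(1/8)·log₂(1/8) = 0.37500
  -P(3)·log₂(P(3)) = -(29/48)·log₂(29/48) = 0.43922
  -P(4)·log₂(P(4)) = -(1/4)·log₂(1/4) = 0.50000
H(P) = 0.11635 + 0.37500 + 0.43922 + 0.50000 = 1.43057 bits

log₂(4) = 2.00000 bits

D_KL(P||U) = 2.00000 - 1.43057 = 0.56943 ≈ 0.5694 bits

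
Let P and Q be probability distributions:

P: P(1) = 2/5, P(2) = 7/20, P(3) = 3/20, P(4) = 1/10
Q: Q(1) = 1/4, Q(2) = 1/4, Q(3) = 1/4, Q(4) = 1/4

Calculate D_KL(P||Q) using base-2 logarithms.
0.1984 bits

D_KL(P||Q) = Σ P(x) log₂(P(x)/Q(x))

Computing term by term:
  P(1)·log₂(P(1)/Q(1)) = (2/5)·log₂((2/5)/(1/4)) = 0.27123
  P(2)·log₂(P(2)/Q(2)) = (7/20)·log₂((7/20)/(1/4)) = 0.16990
  P(3)·log₂(P(3)/Q(3)) = (3/20)·log₂((3/20)/(1/4)) = -0.11054
  P(4)·log₂(P(4)/Q(4)) = (1/10)·log₂((1/10)/(1/4)) = -0.13219

D_KL(P||Q) = 0.27123 + 0.16990 - 0.11054 - 0.13219 = 0.19840 ≈ 0.1984 bits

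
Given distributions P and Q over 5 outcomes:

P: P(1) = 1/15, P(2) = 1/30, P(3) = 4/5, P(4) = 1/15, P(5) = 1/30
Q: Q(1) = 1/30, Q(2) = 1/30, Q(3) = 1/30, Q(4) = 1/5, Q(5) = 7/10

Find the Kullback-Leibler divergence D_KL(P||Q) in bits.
3.4826 bits

D_KL(P||Q) = Σ P(x) log₂(P(x)/Q(x))

Computing term by term:
  P(1)·log₂(P(1)/Q(1)) = (1/15)·log₂((1/15)/(1/30)) = 0.06667
  P(2)·log₂(P(2)/Q(2)) = (1/30)·log₂((1/30)/(1/30)) = 0.00000
  P(3)·log₂(P(3)/Q(3)) = (4/5)·log₂((4/5)/(1/30)) = 3.66797
  P(4)·log₂(P(4)/Q(4)) = (1/15)·log₂((1/15)/(1/5)) = -0.10566
  P(5)·log₂(P(5)/Q(5)) = (1/30)·log₂((1/30)/(7/10)) = -0.14641

D_KL(P||Q) = 0.06667 + 0.00000 + 3.66797 - 0.10566 - 0.14641 = 3.48257 ≈ 3.4826 bits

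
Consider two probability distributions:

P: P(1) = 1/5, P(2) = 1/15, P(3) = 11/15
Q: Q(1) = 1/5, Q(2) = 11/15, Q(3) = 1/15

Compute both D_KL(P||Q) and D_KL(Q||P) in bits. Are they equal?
D_KL(P||Q) = 2.3063 bits, D_KL(Q||P) = 2.3063 bits. Yes, in this case they are equal (although KL divergence is not symmetric in general).

D_KL(P||Q) = Σ P(x) log₂(P(x)/Q(x))

Computing term by term:
  P(1)·log₂(P(1)/Q(1)) = (1/5)·log₂((1/5)/(1/5)) = 0.00000
  P(2)·log₂(P(2)/Q(2)) = (1/15)·log₂((1/15)/(11/15)) = -0.23063
  P(3)·log₂(P(3)/Q(3)) = (11/15)·log₂((11/15)/(1/15)) = 2.53692

D_KL(P||Q) = 0.00000 - 0.23063 + 2.53692 = 2.30629 ≈ 2.3063 bits

D_KL(Q||P) = Σ Q(x) log₂(Q(x)/P(x))

Computing term by term:
  Q(1)·log₂(Q(1)/P(1)) = (1/5)·log₂((1/5)/(1/5)) = 0.00000
  Q(2)·log₂(Q(2)/P(2)) = (11/15)·log₂((11/15)/(1/15)) = 2.53692
  Q(3)·log₂(Q(3)/P(3)) = (1/15)·log₂((1/15)/(11/15)) = -0.23063

D_KL(Q||P) = 0.00000 + 2.53692 - 0.23063 = 2.30629 ≈ 2.3063 bits

These ARE equal here. Q is P with outcomes relabeled (Q(2) = P(3), Q(3) = P(2)) by a relabeling that is its own inverse, so the two sums contain exactly the same terms in a different order. This is a special case — KL divergence is not symmetric in general: D_KL(P||Q) ≠ D_KL(Q||P) for most P, Q.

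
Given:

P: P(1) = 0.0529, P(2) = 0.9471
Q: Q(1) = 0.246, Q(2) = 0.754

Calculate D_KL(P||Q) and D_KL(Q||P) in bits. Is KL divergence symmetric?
D_KL(P||Q) = 0.1943 bits, D_KL(Q||P) = 0.2974 bits. No, KL divergence is not symmetric.

D_KL(P||Q) = Σ P(x) log₂(P(x)/Q(x))

Computing term by term:
  P(1)·log₂(P(1)/Q(1)) = 0.0529·log₂(0.0529/0.246) = -0.11730
  P(2)·log₂(P(2)/Q(2)) = 0.9471·log₂(0.9471/0.754) = 0.31155

D_KL(P||Q) = -0.11730 + 0.31155 = 0.19425 ≈ 0.1943 bits

D_KL(Q||P) = Σ Q(x) log₂(Q(x)/P(x))

Computing term by term:
  Q(1)·log₂(Q(1)/P(1)) = 0.246·log₂(0.246/0.0529) = 0.54546
  Q(2)·log₂(Q(2)/P(2)) = 0.754·log₂(0.754/0.9471) = -0.24803

D_KL(Q||P) = 0.54546 - 0.24803 = 0.29743 ≈ 0.2974 bits

These are NOT equal (difference: 0.1031 bits). KL divergence is asymmetric: D_KL(P||Q) ≠ D_KL(Q||P) in general.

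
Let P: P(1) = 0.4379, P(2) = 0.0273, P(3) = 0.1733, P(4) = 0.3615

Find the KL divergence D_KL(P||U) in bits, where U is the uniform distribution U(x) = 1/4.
0.3676 bits

U(i) = 1/4 for all i

D_KL(P||U) = Σ P(x) log₂(P(x) / (1/4))
           = Σ P(x) log₂(P(x)) + log₂(4)
           = log₂(4) - H(P)

H(P) = -Σ P(x) log₂(P(x)):
  -P(1)·log₂(P(1)) = -(0.4379)·log₂(0.4379) = 0.52168
  -P(2)·log₂(P(2)) = -(0.0273)·log₂(0.0273) = 0.14182
  -P(3)·log₂(P(3)) = -(0.1733)·log₂(0.1733) = 0.43822
  -P(4)·log₂(P(4)) = -(0.3615)·log₂(0.3615) = 0.53066
H(P) = 0.52168 + 0.14182 + 0.43822 + 0.53066 = 1.63238 bits

log₂(4) = 2.00000 bits

D_KL(P||U) = 2.00000 - 1.63238 = 0.36762 ≈ 0.3676 bits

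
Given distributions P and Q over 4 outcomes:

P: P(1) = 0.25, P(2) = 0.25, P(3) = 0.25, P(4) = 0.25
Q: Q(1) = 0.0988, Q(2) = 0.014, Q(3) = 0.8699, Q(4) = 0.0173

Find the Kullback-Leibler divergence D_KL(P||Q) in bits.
1.8880 bits

D_KL(P||Q) = Σ P(x) log₂(P(x)/Q(x))

Computing term by term:
  P(1)·log₂(P(1)/Q(1)) = 0.25·log₂(0.25/0.0988) = 0.33484
  P(2)·log₂(P(2)/Q(2)) = 0.25·log₂(0.25/0.014) = 1.03961
  P(3)·log₂(P(3)/Q(3)) = 0.25·log₂(0.25/0.8699) = -0.44973
  P(4)·log₂(P(4)/Q(4)) = 0.25·log₂(0.25/0.0173) = 0.96327

D_KL(P||Q) = 0.33484 + 1.03961 - 0.44973 + 0.96327 = 1.88799 ≈ 1.8880 bits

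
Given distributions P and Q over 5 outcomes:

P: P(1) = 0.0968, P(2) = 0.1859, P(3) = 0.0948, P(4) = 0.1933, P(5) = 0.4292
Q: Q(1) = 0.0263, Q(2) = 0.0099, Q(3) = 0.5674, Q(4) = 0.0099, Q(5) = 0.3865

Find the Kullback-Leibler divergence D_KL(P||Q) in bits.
1.6174 bits

D_KL(P||Q) = Σ P(x) log₂(P(x)/Q(x))

Computing term by term:
  P(1)·log₂(P(1)/Q(1)) = 0.0968·log₂(0.0968/0.0263) = 0.18198
  P(2)·log₂(P(2)/Q(2)) = 0.1859·log₂(0.1859/0.0099) = 0.78653
  P(3)·log₂(P(3)/Q(3)) = 0.0948·log₂(0.0948/0.5674) = -0.24472
  P(4)·log₂(P(4)/Q(4)) = 0.1933·log₂(0.1933/0.0099) = 0.82873
  P(5)·log₂(P(5)/Q(5)) = 0.4292·log₂(0.4292/0.3865) = 0.06489

D_KL(P||Q) = 0.18198 + 0.78653 - 0.24472 + 0.82873 + 0.06489 = 1.61741 ≈ 1.6174 bits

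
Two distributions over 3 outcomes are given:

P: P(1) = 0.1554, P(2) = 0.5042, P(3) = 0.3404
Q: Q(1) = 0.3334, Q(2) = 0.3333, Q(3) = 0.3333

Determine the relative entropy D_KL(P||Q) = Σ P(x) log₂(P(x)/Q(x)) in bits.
0.1403 bits

D_KL(P||Q) = Σ P(x) log₂(P(x)/Q(x))

Computing term by term:
  P(1)·log₂(P(1)/Q(1)) = 0.1554·log₂(0.1554/0.3334) = -0.17114
  P(2)·log₂(P(2)/Q(2)) = 0.5042·log₂(0.5042/0.3333) = 0.30110
  P(3)·log₂(P(3)/Q(3)) = 0.3404·log₂(0.3404/0.3333) = 0.01035

D_KL(P||Q) = -0.17114 + 0.30110 + 0.01035 = 0.14031 ≈ 0.1403 bits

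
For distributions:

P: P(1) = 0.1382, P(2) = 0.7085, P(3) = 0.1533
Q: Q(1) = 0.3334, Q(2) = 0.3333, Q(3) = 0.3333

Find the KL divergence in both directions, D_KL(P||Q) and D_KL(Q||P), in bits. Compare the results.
D_KL(P||Q) = 0.4235 bits, D_KL(Q||P) = 0.4344 bits. D_KL(Q||P) is larger than D_KL(P||Q) by 0.0109 bits; the two directions differ.

D_KL(P||Q) = Σ P(x) log₂(P(x)/Q(x))

Computing term by term:
  P(1)·log₂(P(1)/Q(1)) = 0.1382·log₂(0.1382/0.3334) = -0.17558
  P(2)·log₂(P(2)/Q(2)) = 0.7085·log₂(0.7085/0.3333) = 0.77081
  P(3)·log₂(P(3)/Q(3)) = 0.1533·log₂(0.1533/0.3333) = -0.17177

D_KL(P||Q) = -0.17558 + 0.77081 - 0.17177 = 0.42346 ≈ 0.4235 bits

D_KL(Q||P) = Σ Q(x) log₂(Q(x)/P(x))

Computing term by term:
  Q(1)·log₂(Q(1)/P(1)) = 0.3334·log₂(0.3334/0.1382) = 0.42358
  Q(2)·log₂(Q(2)/P(2)) = 0.3333·log₂(0.3333/0.7085) = -0.36261
  Q(3)·log₂(Q(3)/P(3)) = 0.3333·log₂(0.3333/0.1533) = 0.37345

D_KL(Q||P) = 0.42358 - 0.36261 + 0.37345 = 0.43442 ≈ 0.4344 bits

These are NOT equal (difference: 0.0109 bits). KL divergence is asymmetric: D_KL(P||Q) ≠ D_KL(Q||P) in general.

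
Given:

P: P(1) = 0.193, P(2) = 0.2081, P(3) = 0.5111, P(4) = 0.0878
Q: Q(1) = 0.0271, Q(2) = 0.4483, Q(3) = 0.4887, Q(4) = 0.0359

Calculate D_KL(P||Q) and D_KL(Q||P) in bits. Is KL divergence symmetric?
D_KL(P||Q) = 0.4625 bits, D_KL(Q||P) = 0.3417 bits. No, KL divergence is not symmetric.

D_KL(P||Q) = Σ P(x) log₂(P(x)/Q(x))

Computing term by term:
  P(1)·log₂(P(1)/Q(1)) = 0.193·log₂(0.193/0.0271) = 0.54662
  P(2)·log₂(P(2)/Q(2)) = 0.2081·log₂(0.2081/0.4483) = -0.23041
  P(3)·log₂(P(3)/Q(3)) = 0.5111·log₂(0.5111/0.4887) = 0.03305
  P(4)·log₂(P(4)/Q(4)) = 0.0878·log₂(0.0878/0.0359) = 0.11328

D_KL(P||Q) = 0.54662 - 0.23041 + 0.03305 + 0.11328 = 0.46254 ≈ 0.4625 bits

D_KL(Q||P) = Σ Q(x) log₂(Q(x)/P(x))

Computing term by term:
  Q(1)·log₂(Q(1)/P(1)) = 0.0271·log₂(0.0271/0.193) = -0.07675
  Q(2)·log₂(Q(2)/P(2)) = 0.4483·log₂(0.4483/0.2081) = 0.49635
  Q(3)·log₂(Q(3)/P(3)) = 0.4887·log₂(0.4887/0.5111) = -0.03160
  Q(4)·log₂(Q(4)/P(4)) = 0.0359·log₂(0.0359/0.0878) = -0.04632

D_KL(Q||P) = -0.07675 + 0.49635 - 0.03160 - 0.04632 = 0.34168 ≈ 0.3417 bits

These are NOT equal (difference: 0.1208 bits). KL divergence is asymmetric: D_KL(P||Q) ≠ D_KL(Q||P) in general.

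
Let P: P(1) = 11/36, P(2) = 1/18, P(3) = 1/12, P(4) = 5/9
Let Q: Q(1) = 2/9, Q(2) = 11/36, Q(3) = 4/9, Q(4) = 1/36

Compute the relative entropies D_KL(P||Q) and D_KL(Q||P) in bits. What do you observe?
D_KL(P||Q) = 2.2036 bits, D_KL(Q||P) = 1.6027 bits. The two directions give different values (D_KL(P||Q) exceeds D_KL(Q||P) by 0.6009 bits): KL divergence is asymmetric.

D_KL(P||Q) = Σ P(x) log₂(P(x)/Q(x))

Computing term by term:
  P(1)·log₂(P(1)/Q(1)) = (11/36)·log₂((11/36)/(2/9)) = 0.14038
  P(2)·log₂(P(2)/Q(2)) = (1/18)·log₂((1/18)/(11/36)) = -0.13664
  P(3)·log₂(P(3)/Q(3)) = (1/12)·log₂((1/12)/(4/9)) = -0.20125
  P(4)·log₂(P(4)/Q(4)) = (5/9)·log₂((5/9)/(1/36)) = 2.40107

D_KL(P||Q) = 0.14038 - 0.13664 - 0.20125 + 2.40107 = 2.20356 ≈ 2.2036 bits

D_KL(Q||P) = Σ Q(x) log₂(Q(x)/P(x))

Computing term by term:
  Q(1)·log₂(Q(1)/P(1)) = (2/9)·log₂((2/9)/(11/36)) = -0.10210
  Q(2)·log₂(Q(2)/P(2)) = (11/36)·log₂((11/36)/(1/18)) = 0.75149
  Q(3)·log₂(Q(3)/P(3)) = (4/9)·log₂((4/9)/(1/12)) = 1.07335
  Q(4)·log₂(Q(4)/P(4)) = (1/36)·log₂((1/36)/(5/9)) = -0.12005

D_KL(Q||P) = -0.10210 + 0.75149 + 1.07335 - 0.12005 = 1.60269 ≈ 1.6027 bits

These are NOT equal (difference: 0.6009 bits). KL divergence is asymmetric: D_KL(P||Q) ≠ D_KL(Q||P) in general.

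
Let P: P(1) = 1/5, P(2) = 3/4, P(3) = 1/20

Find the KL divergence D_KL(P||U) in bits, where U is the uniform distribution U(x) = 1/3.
0.5932 bits

U(i) = 1/3 for all i

D_KL(P||U) = Σ P(x) log₂(P(x) / (1/3))
           = Σ P(x) log₂(P(x)) + log₂(3)
           = log₂(3) - H(P)

H(P) = -Σ P(x) log₂(P(x)):
  -P(1)·log₂(P(1)) = -(1/5)·log₂(1/5) = 0.46439
  -P(2)·log₂(P(2)) = -(3/4)·log₂(3/4) = 0.31128
  -P(3)·log₂(P(3)) = -(1/20)·log₂(1/20) = 0.21610
H(P) = 0.46439 + 0.31128 + 0.21610 = 0.99177 bits

log₂(3) = 1.58496 bits

D_KL(P||U) = 1.58496 - 0.99177 = 0.59319 ≈ 0.5932 bits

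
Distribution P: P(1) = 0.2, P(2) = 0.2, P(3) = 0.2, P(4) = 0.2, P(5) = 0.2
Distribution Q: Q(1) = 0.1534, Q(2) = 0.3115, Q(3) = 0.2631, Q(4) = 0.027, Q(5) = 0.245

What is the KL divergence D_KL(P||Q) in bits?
0.3888 bits

D_KL(P||Q) = Σ P(x) log₂(P(x)/Q(x))

Computing term by term:
  P(1)·log₂(P(1)/Q(1)) = 0.2·log₂(0.2/0.1534) = 0.07654
  P(2)·log₂(P(2)/Q(2)) = 0.2·log₂(0.2/0.3115) = -0.12785
  P(3)·log₂(P(3)/Q(3)) = 0.2·log₂(0.2/0.2631) = -0.07912
  P(4)·log₂(P(4)/Q(4)) = 0.2·log₂(0.2/0.027) = 0.57779
  P(5)·log₂(P(5)/Q(5)) = 0.2·log₂(0.2/0.245) = -0.05856

D_KL(P||Q) = 0.07654 - 0.12785 - 0.07912 + 0.57779 - 0.05856 = 0.38880 ≈ 0.3888 bits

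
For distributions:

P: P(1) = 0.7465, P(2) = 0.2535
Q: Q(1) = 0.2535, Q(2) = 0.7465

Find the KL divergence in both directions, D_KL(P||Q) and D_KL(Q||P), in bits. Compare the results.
D_KL(P||Q) = 0.7682 bits, D_KL(Q||P) = 0.7682 bits. The two directions give exactly the same value for this pair.

D_KL(P||Q) = Σ P(x) log₂(P(x)/Q(x))

Computing term by term:
  P(1)·log₂(P(1)/Q(1)) = 0.7465·log₂(0.7465/0.2535) = 1.16316
  P(2)·log₂(P(2)/Q(2)) = 0.2535·log₂(0.2535/0.7465) = -0.39499

D_KL(P||Q) = 1.16316 - 0.39499 = 0.76817 ≈ 0.7682 bits

D_KL(Q||P) = Σ Q(x) log₂(Q(x)/P(x))

Computing term by term:
  Q(1)·log₂(Q(1)/P(1)) = 0.2535·log₂(0.2535/0.7465) = -0.39499
  Q(2)·log₂(Q(2)/P(2)) = 0.7465·log₂(0.7465/0.2535) = 1.16316

D_KL(Q||P) = -0.39499 + 1.16316 = 0.76817 ≈ 0.7682 bits

These ARE equal here. Q is P with outcomes relabeled (Q(1) = P(2), Q(2) = P(1)) by a relabeling that is its own inverse, so the two sums contain exactly the same terms in a different order. This is a special case — KL divergence is not symmetric in general: D_KL(P||Q) ≠ D_KL(Q||P) for most P, Q.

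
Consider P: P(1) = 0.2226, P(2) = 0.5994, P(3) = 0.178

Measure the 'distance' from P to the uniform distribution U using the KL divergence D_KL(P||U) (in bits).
0.2167 bits

U(i) = 1/3 for all i

D_KL(P||U) = Σ P(x) log₂(P(x) / (1/3))
           = Σ P(x) log₂(P(x)) + log₂(3)
           = log₂(3) - H(P)

H(P) = -Σ P(x) log₂(P(x)):
  -P(1)·log₂(P(1)) = -(0.2226)·log₂(0.2226) = 0.48248
  -P(2)·log₂(P(2)) = -(0.5994)·log₂(0.5994) = 0.44260
  -P(3)·log₂(P(3)) = -(0.178)·log₂(0.178) = 0.44323
H(P) = 0.48248 + 0.44260 + 0.44323 = 1.36831 bits

log₂(3) = 1.58496 bits

D_KL(P||U) = 1.58496 - 1.36831 = 0.21665 ≈ 0.2167 bits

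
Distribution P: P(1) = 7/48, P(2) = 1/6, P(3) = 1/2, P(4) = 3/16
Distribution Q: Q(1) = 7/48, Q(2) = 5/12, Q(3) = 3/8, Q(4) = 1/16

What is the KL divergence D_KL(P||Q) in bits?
0.2844 bits

D_KL(P||Q) = Σ P(x) log₂(P(x)/Q(x))

Computing term by term:
  P(1)·log₂(P(1)/Q(1)) = (7/48)·log₂((7/48)/(7/48)) = 0.00000
  P(2)·log₂(P(2)/Q(2)) = (1/6)·log₂((1/6)/(5/12)) = -0.22032
  P(3)·log₂(P(3)/Q(3)) = (1/2)·log₂((1/2)/(3/8)) = 0.20752
  P(4)·log₂(P(4)/Q(4)) = (3/16)·log₂((3/16)/(1/16)) = 0.29718

D_KL(P||Q) = 0.00000 - 0.22032 + 0.20752 + 0.29718 = 0.28438 ≈ 0.2844 bits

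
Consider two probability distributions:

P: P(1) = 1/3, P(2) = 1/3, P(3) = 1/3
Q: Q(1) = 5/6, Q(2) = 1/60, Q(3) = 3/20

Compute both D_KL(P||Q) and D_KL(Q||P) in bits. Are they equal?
D_KL(P||Q) = 1.3840 bits, D_KL(Q||P) = 0.8568 bits. No, they are not equal.

D_KL(P||Q) = Σ P(x) log₂(P(x)/Q(x))

Computing term by term:
  P(1)·log₂(P(1)/Q(1)) = (1/3)·log₂((1/3)/(5/6)) = -0.44064
  P(2)·log₂(P(2)/Q(2)) = (1/3)·log₂((1/3)/(1/60)) = 1.44064
  P(3)·log₂(P(3)/Q(3)) = (1/3)·log₂((1/3)/(3/20)) = 0.38400

D_KL(P||Q) = -0.44064 + 1.44064 + 0.38400 = 1.38400 ≈ 1.3840 bits

D_KL(Q||P) = Σ Q(x) log₂(Q(x)/P(x))

Computing term by term:
  Q(1)·log₂(Q(1)/P(1)) = (5/6)·log₂((5/6)/(1/3)) = 1.10161
  Q(2)·log₂(Q(2)/P(2)) = (1/60)·log₂((1/60)/(1/3)) = -0.07203
  Q(3)·log₂(Q(3)/P(3)) = (3/20)·log₂((3/20)/(1/3)) = -0.17280

D_KL(Q||P) = 1.10161 - 0.07203 - 0.17280 = 0.85678 ≈ 0.8568 bits

These are NOT equal (difference: 0.5272 bits). KL divergence is asymmetric: D_KL(P||Q) ≠ D_KL(Q||P) in general.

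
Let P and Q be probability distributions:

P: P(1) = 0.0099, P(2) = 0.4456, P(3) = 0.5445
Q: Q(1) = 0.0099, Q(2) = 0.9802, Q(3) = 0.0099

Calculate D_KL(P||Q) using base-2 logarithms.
2.6412 bits

D_KL(P||Q) = Σ P(x) log₂(P(x)/Q(x))

Computing term by term:
  P(1)·log₂(P(1)/Q(1)) = 0.0099·log₂(0.0099/0.0099) = 0.00000
  P(2)·log₂(P(2)/Q(2)) = 0.4456·log₂(0.4456/0.9802) = -0.50679
  P(3)·log₂(P(3)/Q(3)) = 0.5445·log₂(0.5445/0.0099) = 3.14795

D_KL(P||Q) = 0.00000 - 0.50679 + 3.14795 = 2.64116 ≈ 2.6412 bits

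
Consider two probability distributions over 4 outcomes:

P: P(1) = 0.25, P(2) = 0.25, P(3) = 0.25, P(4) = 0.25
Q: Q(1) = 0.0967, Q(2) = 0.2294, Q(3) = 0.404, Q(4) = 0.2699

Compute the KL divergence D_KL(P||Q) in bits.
0.1729 bits

D_KL(P||Q) = Σ P(x) log₂(P(x)/Q(x))

Computing term by term:
  P(1)·log₂(P(1)/Q(1)) = 0.25·log₂(0.25/0.0967) = 0.34259
  P(2)·log₂(P(2)/Q(2)) = 0.25·log₂(0.25/0.2294) = 0.03102
  P(3)·log₂(P(3)/Q(3)) = 0.25·log₂(0.25/0.404) = -0.17311
  P(4)·log₂(P(4)/Q(4)) = 0.25·log₂(0.25/0.2699) = -0.02762

D_KL(P||Q) = 0.34259 + 0.03102 - 0.17311 - 0.02762 = 0.17288 ≈ 0.1729 bits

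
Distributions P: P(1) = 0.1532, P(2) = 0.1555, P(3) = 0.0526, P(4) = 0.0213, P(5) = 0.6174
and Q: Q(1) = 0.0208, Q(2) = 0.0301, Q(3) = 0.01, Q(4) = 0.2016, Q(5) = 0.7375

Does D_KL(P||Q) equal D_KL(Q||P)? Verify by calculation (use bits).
D_KL(P||Q) = 0.7083 bits, D_KL(Q||P) = 0.6876 bits. No — D_KL(P||Q) ≠ D_KL(Q||P) for this pair.

D_KL(P||Q) = Σ P(x) log₂(P(x)/Q(x))

Computing term by term:
  P(1)·log₂(P(1)/Q(1)) = 0.1532·log₂(0.1532/0.0208) = 0.44133
  P(2)·log₂(P(2)/Q(2)) = 0.1555·log₂(0.1555/0.0301) = 0.36839
  P(3)·log₂(P(3)/Q(3)) = 0.0526·log₂(0.0526/0.01) = 0.12598
  P(4)·log₂(P(4)/Q(4)) = 0.0213·log₂(0.0213/0.2016) = -0.06907
  P(5)·log₂(P(5)/Q(5)) = 0.6174·log₂(0.6174/0.7375) = -0.15832

D_KL(P||Q) = 0.44133 + 0.36839 + 0.12598 - 0.06907 - 0.15832 = 0.70831 ≈ 0.7083 bits

D_KL(Q||P) = Σ Q(x) log₂(Q(x)/P(x))

Computing term by term:
  Q(1)·log₂(Q(1)/P(1)) = 0.0208·log₂(0.0208/0.1532) = -0.05992
  Q(2)·log₂(Q(2)/P(2)) = 0.0301·log₂(0.0301/0.1555) = -0.07131
  Q(3)·log₂(Q(3)/P(3)) = 0.01·log₂(0.01/0.0526) = -0.02395
  Q(4)·log₂(Q(4)/P(4)) = 0.2016·log₂(0.2016/0.0213) = 0.65370
  Q(5)·log₂(Q(5)/P(5)) = 0.7375·log₂(0.7375/0.6174) = 0.18912

D_KL(Q||P) = -0.05992 - 0.07131 - 0.02395 + 0.65370 + 0.18912 = 0.68764 ≈ 0.6876 bits

These are NOT equal (difference: 0.0207 bits). KL divergence is asymmetric: D_KL(P||Q) ≠ D_KL(Q||P) in general.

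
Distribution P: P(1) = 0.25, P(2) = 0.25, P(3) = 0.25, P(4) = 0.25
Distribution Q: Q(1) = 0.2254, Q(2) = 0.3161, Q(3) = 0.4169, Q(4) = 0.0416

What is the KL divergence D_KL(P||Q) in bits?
0.4151 bits

D_KL(P||Q) = Σ P(x) log₂(P(x)/Q(x))

Computing term by term:
  P(1)·log₂(P(1)/Q(1)) = 0.25·log₂(0.25/0.2254) = 0.03736
  P(2)·log₂(P(2)/Q(2)) = 0.25·log₂(0.25/0.3161) = -0.08461
  P(3)·log₂(P(3)/Q(3)) = 0.25·log₂(0.25/0.4169) = -0.18444
  P(4)·log₂(P(4)/Q(4)) = 0.25·log₂(0.25/0.0416) = 0.64682

D_KL(P||Q) = 0.03736 - 0.08461 - 0.18444 + 0.64682 = 0.41513 ≈ 0.4151 bits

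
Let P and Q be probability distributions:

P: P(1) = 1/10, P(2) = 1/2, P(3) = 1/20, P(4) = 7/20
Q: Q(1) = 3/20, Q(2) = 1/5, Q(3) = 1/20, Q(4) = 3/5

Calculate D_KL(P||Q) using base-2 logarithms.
0.3303 bits

D_KL(P||Q) = Σ P(x) log₂(P(x)/Q(x))

Computing term by term:
  P(1)·log₂(P(1)/Q(1)) = (1/10)·log₂((1/10)/(3/20)) = -0.05850
  P(2)·log₂(P(2)/Q(2)) = (1/2)·log₂((1/2)/(1/5)) = 0.66096
  P(3)·log₂(P(3)/Q(3)) = (1/20)·log₂((1/20)/(1/20)) = 0.00000
  P(4)·log₂(P(4)/Q(4)) = (7/20)·log₂((7/20)/(3/5)) = -0.27216

D_KL(P||Q) = -0.05850 + 0.66096 + 0.00000 - 0.27216 = 0.33030 ≈ 0.3303 bits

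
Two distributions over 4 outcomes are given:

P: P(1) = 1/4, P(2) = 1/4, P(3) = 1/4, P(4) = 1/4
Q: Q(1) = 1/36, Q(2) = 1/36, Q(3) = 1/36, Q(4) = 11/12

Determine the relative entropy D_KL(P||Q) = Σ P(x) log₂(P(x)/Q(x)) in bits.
1.9088 bits

D_KL(P||Q) = Σ P(x) log₂(P(x)/Q(x))

Computing term by term:
  P(1)·log₂(P(1)/Q(1)) = (1/4)·log₂((1/4)/(1/36)) = 0.79248
  P(2)·log₂(P(2)/Q(2)) = (1/4)·log₂((1/4)/(1/36)) = 0.79248
  P(3)·log₂(P(3)/Q(3)) = (1/4)·log₂((1/4)/(1/36)) = 0.79248
  P(4)·log₂(P(4)/Q(4)) = (1/4)·log₂((1/4)/(11/12)) = -0.46862

D_KL(P||Q) = 0.79248 + 0.79248 + 0.79248 - 0.46862 = 1.90882 ≈ 1.9088 bits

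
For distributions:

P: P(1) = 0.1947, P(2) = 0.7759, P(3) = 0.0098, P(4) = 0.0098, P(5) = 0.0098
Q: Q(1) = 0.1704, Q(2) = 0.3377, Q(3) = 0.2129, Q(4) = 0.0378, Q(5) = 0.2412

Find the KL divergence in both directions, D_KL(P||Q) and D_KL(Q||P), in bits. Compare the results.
D_KL(P||Q) = 0.8607 bits, D_KL(Q||P) = 1.6958 bits. D_KL(Q||P) is larger than D_KL(P||Q) by 0.8351 bits; the two directions differ.

D_KL(P||Q) = Σ P(x) log₂(P(x)/Q(x))

Computing term by term:
  P(1)·log₂(P(1)/Q(1)) = 0.1947·log₂(0.1947/0.1704) = 0.03745
  P(2)·log₂(P(2)/Q(2)) = 0.7759·log₂(0.7759/0.3377) = 0.93118
  P(3)·log₂(P(3)/Q(3)) = 0.0098·log₂(0.0098/0.2129) = -0.04352
  P(4)·log₂(P(4)/Q(4)) = 0.0098·log₂(0.0098/0.0378) = -0.01909
  P(5)·log₂(P(5)/Q(5)) = 0.0098·log₂(0.0098/0.2412) = -0.04529

D_KL(P||Q) = 0.03745 + 0.93118 - 0.04352 - 0.01909 - 0.04529 = 0.86073 ≈ 0.8607 bits

D_KL(Q||P) = Σ Q(x) log₂(Q(x)/P(x))

Computing term by term:
  Q(1)·log₂(Q(1)/P(1)) = 0.1704·log₂(0.1704/0.1947) = -0.03277
  Q(2)·log₂(Q(2)/P(2)) = 0.3377·log₂(0.3377/0.7759) = -0.40528
  Q(3)·log₂(Q(3)/P(3)) = 0.2129·log₂(0.2129/0.0098) = 0.94554
  Q(4)·log₂(Q(4)/P(4)) = 0.0378·log₂(0.0378/0.0098) = 0.07362
  Q(5)·log₂(Q(5)/P(5)) = 0.2412·log₂(0.2412/0.0098) = 1.11466

D_KL(Q||P) = -0.03277 - 0.40528 + 0.94554 + 0.07362 + 1.11466 = 1.69577 ≈ 1.6958 bits

These are NOT equal (difference: 0.8351 bits). KL divergence is asymmetric: D_KL(P||Q) ≠ D_KL(Q||P) in general.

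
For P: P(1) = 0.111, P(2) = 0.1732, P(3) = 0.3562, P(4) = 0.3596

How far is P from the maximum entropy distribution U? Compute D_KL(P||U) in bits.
0.1488 bits

U(i) = 1/4 for all i

D_KL(P||U) = Σ P(x) log₂(P(x) / (1/4))
           = Σ P(x) log₂(P(x)) + log₂(4)
           = log₂(4) - H(P)

H(P) = -Σ P(x) log₂(P(x)):
  -P(1)·log₂(P(1)) = -(0.111)·log₂(0.111) = 0.35202
  -P(2)·log₂(P(2)) = -(0.1732)·log₂(0.1732) = 0.43811
  -P(3)·log₂(P(3)) = -(0.3562)·log₂(0.3562) = 0.53047
  -P(4)·log₂(P(4)) = -(0.3596)·log₂(0.3596) = 0.53060
H(P) = 0.35202 + 0.43811 + 0.53047 + 0.53060 = 1.85120 bits

log₂(4) = 2.00000 bits

D_KL(P||U) = 2.00000 - 1.85120 = 0.14880 ≈ 0.1488 bits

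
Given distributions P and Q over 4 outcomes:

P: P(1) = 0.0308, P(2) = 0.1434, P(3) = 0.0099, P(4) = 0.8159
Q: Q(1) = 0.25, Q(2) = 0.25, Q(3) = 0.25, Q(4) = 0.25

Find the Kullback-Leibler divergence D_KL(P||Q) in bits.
1.1382 bits

D_KL(P||Q) = Σ P(x) log₂(P(x)/Q(x))

Computing term by term:
  P(1)·log₂(P(1)/Q(1)) = 0.0308·log₂(0.0308/0.25) = -0.09304
  P(2)·log₂(P(2)/Q(2)) = 0.1434·log₂(0.1434/0.25) = -0.11499
  P(3)·log₂(P(3)/Q(3)) = 0.0099·log₂(0.0099/0.25) = -0.04612
  P(4)·log₂(P(4)/Q(4)) = 0.8159·log₂(0.8159/0.25) = 1.39230

D_KL(P||Q) = -0.09304 - 0.11499 - 0.04612 + 1.39230 = 1.13815 ≈ 1.1382 bits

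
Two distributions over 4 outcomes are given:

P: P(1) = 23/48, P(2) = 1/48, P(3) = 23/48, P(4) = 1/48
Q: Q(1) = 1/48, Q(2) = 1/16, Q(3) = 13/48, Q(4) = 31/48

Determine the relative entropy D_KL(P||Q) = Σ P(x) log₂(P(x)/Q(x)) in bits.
2.4257 bits

D_KL(P||Q) = Σ P(x) log₂(P(x)/Q(x))

Computing term by term:
  P(1)·log₂(P(1)/Q(1)) = (23/48)·log₂((23/48)/(1/48)) = 2.16754
  P(2)·log₂(P(2)/Q(2)) = (1/48)·log₂((1/48)/(1/16)) = -0.03302
  P(3)·log₂(P(3)/Q(3)) = (23/48)·log₂((23/48)/(13/48)) = 0.39441
  P(4)·log₂(P(4)/Q(4)) = (1/48)·log₂((1/48)/(31/48)) = -0.10321

D_KL(P||Q) = 2.16754 - 0.03302 + 0.39441 - 0.10321 = 2.42572 ≈ 2.4257 bits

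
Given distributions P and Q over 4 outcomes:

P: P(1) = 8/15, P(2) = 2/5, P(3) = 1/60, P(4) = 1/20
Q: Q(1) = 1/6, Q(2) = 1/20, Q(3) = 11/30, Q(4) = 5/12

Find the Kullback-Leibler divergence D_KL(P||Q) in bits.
1.8677 bits

D_KL(P||Q) = Σ P(x) log₂(P(x)/Q(x))

Computing term by term:
  P(1)·log₂(P(1)/Q(1)) = (8/15)·log₂((8/15)/(1/6)) = 0.89497
  P(2)·log₂(P(2)/Q(2)) = (2/5)·log₂((2/5)/(1/20)) = 1.20000
  P(3)·log₂(P(3)/Q(3)) = (1/60)·log₂((1/60)/(11/30)) = -0.07432
  P(4)·log₂(P(4)/Q(4)) = (1/20)·log₂((1/20)/(5/12)) = -0.15294

D_KL(P||Q) = 0.89497 + 1.20000 - 0.07432 - 0.15294 = 1.86771 ≈ 1.8677 bits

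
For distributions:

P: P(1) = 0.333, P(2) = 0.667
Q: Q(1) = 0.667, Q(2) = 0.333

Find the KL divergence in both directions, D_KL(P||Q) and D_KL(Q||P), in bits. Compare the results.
D_KL(P||Q) = 0.3347 bits, D_KL(Q||P) = 0.3347 bits. The two directions give exactly the same value for this pair.

D_KL(P||Q) = Σ P(x) log₂(P(x)/Q(x))

Computing term by term:
  P(1)·log₂(P(1)/Q(1)) = 0.333·log₂(0.333/0.667) = -0.33372
  P(2)·log₂(P(2)/Q(2)) = 0.667·log₂(0.667/0.333) = 0.66844

D_KL(P||Q) = -0.33372 + 0.66844 = 0.33472 ≈ 0.3347 bits

D_KL(Q||P) = Σ Q(x) log₂(Q(x)/P(x))

Computing term by term:
  Q(1)·log₂(Q(1)/P(1)) = 0.667·log₂(0.667/0.333) = 0.66844
  Q(2)·log₂(Q(2)/P(2)) = 0.333·log₂(0.333/0.667) = -0.33372

D_KL(Q||P) = 0.66844 - 0.33372 = 0.33472 ≈ 0.3347 bits

These ARE equal here. Q is P with outcomes relabeled (Q(1) = P(2), Q(2) = P(1)) by a relabeling that is its own inverse, so the two sums contain exactly the same terms in a different order. This is a special case — KL divergence is not symmetric in general: D_KL(P||Q) ≠ D_KL(Q||P) for most P, Q.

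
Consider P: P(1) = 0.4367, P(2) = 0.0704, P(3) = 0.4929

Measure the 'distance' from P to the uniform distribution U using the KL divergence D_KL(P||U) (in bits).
0.2904 bits

U(i) = 1/3 for all i

D_KL(P||U) = Σ P(x) log₂(P(x) / (1/3))
           = Σ P(x) log₂(P(x)) + log₂(3)
           = log₂(3) - H(P)

H(P) = -Σ P(x) log₂(P(x)):
  -P(1)·log₂(P(1)) = -(0.4367)·log₂(0.4367) = 0.52198
  -P(2)·log₂(P(2)) = -(0.0704)·log₂(0.0704) = 0.26951
  -P(3)·log₂(P(3)) = -(0.4929)·log₂(0.4929) = 0.50307
H(P) = 0.52198 + 0.26951 + 0.50307 = 1.29456 bits

log₂(3) = 1.58496 bits

D_KL(P||U) = 1.58496 - 1.29456 = 0.29040 ≈ 0.2904 bits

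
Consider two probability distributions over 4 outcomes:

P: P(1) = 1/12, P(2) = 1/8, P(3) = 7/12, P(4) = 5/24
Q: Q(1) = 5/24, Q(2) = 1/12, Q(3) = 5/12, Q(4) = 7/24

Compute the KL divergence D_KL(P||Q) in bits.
0.1450 bits

D_KL(P||Q) = Σ P(x) log₂(P(x)/Q(x))

Computing term by term:
  P(1)·log₂(P(1)/Q(1)) = (1/12)·log₂((1/12)/(5/24)) = -0.11016
  P(2)·log₂(P(2)/Q(2)) = (1/8)·log₂((1/8)/(1/12)) = 0.07312
  P(3)·log₂(P(3)/Q(3)) = (7/12)·log₂((7/12)/(5/12)) = 0.28317
  P(4)·log₂(P(4)/Q(4)) = (5/24)·log₂((5/24)/(7/24)) = -0.10113

D_KL(P||Q) = -0.11016 + 0.07312 + 0.28317 - 0.10113 = 0.14500 ≈ 0.1450 bits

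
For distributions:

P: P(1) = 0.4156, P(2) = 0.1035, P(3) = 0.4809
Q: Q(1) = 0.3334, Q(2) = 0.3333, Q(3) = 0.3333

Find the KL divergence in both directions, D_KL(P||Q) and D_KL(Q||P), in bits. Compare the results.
D_KL(P||Q) = 0.2119 bits, D_KL(Q||P) = 0.2801 bits. D_KL(Q||P) is larger than D_KL(P||Q) by 0.0682 bits; the two directions differ.

D_KL(P||Q) = Σ P(x) log₂(P(x)/Q(x))

Computing term by term:
  P(1)·log₂(P(1)/Q(1)) = 0.4156·log₂(0.4156/0.3334) = 0.13214
  P(2)·log₂(P(2)/Q(2)) = 0.1035·log₂(0.1035/0.3333) = -0.17462
  P(3)·log₂(P(3)/Q(3)) = 0.4809·log₂(0.4809/0.3333) = 0.25436

D_KL(P||Q) = 0.13214 - 0.17462 + 0.25436 = 0.21188 ≈ 0.2119 bits

D_KL(Q||P) = Σ Q(x) log₂(Q(x)/P(x))

Computing term by term:
  Q(1)·log₂(Q(1)/P(1)) = 0.3334·log₂(0.3334/0.4156) = -0.10600
  Q(2)·log₂(Q(2)/P(2)) = 0.3333·log₂(0.3333/0.1035) = 0.56234
  Q(3)·log₂(Q(3)/P(3)) = 0.3333·log₂(0.3333/0.4809) = -0.17629

D_KL(Q||P) = -0.10600 + 0.56234 - 0.17629 = 0.28005 ≈ 0.2801 bits

These are NOT equal (difference: 0.0682 bits). KL divergence is asymmetric: D_KL(P||Q) ≠ D_KL(Q||P) in general.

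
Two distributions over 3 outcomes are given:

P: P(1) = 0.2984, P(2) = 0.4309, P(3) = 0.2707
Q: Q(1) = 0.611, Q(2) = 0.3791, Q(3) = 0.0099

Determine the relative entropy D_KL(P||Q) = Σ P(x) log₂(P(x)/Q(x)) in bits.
1.0632 bits

D_KL(P||Q) = Σ P(x) log₂(P(x)/Q(x))

Computing term by term:
  P(1)·log₂(P(1)/Q(1)) = 0.2984·log₂(0.2984/0.611) = -0.30852
  P(2)·log₂(P(2)/Q(2)) = 0.4309·log₂(0.4309/0.3791) = 0.07962
  P(3)·log₂(P(3)/Q(3)) = 0.2707·log₂(0.2707/0.0099) = 1.29208

D_KL(P||Q) = -0.30852 + 0.07962 + 1.29208 = 1.06318 ≈ 1.0632 bits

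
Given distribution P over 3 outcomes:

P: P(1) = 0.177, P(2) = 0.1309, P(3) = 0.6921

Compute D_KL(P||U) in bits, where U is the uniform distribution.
0.3913 bits

U(i) = 1/3 for all i

D_KL(P||U) = Σ P(x) log₂(P(x) / (1/3))
           = Σ P(x) log₂(P(x)) + log₂(3)
           = log₂(3) - H(P)

H(P) = -Σ P(x) log₂(P(x)):
  -P(1)·log₂(P(1)) = -(0.177)·log₂(0.177) = 0.44218
  -P(2)·log₂(P(2)) = -(0.1309)·log₂(0.1309) = 0.38399
  -P(3)·log₂(P(3)) = -(0.6921)·log₂(0.6921) = 0.36747
H(P) = 0.44218 + 0.38399 + 0.36747 = 1.19364 bits

log₂(3) = 1.58496 bits

D_KL(P||U) = 1.58496 - 1.19364 = 0.39132 ≈ 0.3913 bits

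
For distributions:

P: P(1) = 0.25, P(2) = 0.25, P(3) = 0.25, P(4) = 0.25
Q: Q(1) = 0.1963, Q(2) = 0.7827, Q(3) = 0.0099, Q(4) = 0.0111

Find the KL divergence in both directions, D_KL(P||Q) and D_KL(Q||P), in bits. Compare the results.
D_KL(P||Q) = 1.9635 bits, D_KL(Q||P) = 1.1243 bits. D_KL(P||Q) is larger than D_KL(Q||P) by 0.8392 bits; the two directions differ.

D_KL(P||Q) = Σ P(x) log₂(P(x)/Q(x))

Computing term by term:
  P(1)·log₂(P(1)/Q(1)) = 0.25·log₂(0.25/0.1963) = 0.08722
  P(2)·log₂(P(2)/Q(2)) = 0.25·log₂(0.25/0.7827) = -0.41163
  P(3)·log₂(P(3)/Q(3)) = 0.25·log₂(0.25/0.0099) = 1.16459
  P(4)·log₂(P(4)/Q(4)) = 0.25·log₂(0.25/0.0111) = 1.12332

D_KL(P||Q) = 0.08722 - 0.41163 + 1.16459 + 1.12332 = 1.96350 ≈ 1.9635 bits

D_KL(Q||P) = Σ Q(x) log₂(Q(x)/P(x))

Computing term by term:
  Q(1)·log₂(Q(1)/P(1)) = 0.1963·log₂(0.1963/0.25) = -0.06848
  Q(2)·log₂(Q(2)/P(2)) = 0.7827·log₂(0.7827/0.25) = 1.28874
  Q(3)·log₂(Q(3)/P(3)) = 0.0099·log₂(0.0099/0.25) = -0.04612
  Q(4)·log₂(Q(4)/P(4)) = 0.0111·log₂(0.0111/0.25) = -0.04988

D_KL(Q||P) = -0.06848 + 1.28874 - 0.04612 - 0.04988 = 1.12426 ≈ 1.1243 bits

These are NOT equal (difference: 0.8392 bits). KL divergence is asymmetric: D_KL(P||Q) ≠ D_KL(Q||P) in general.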